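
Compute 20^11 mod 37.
Use repeated squaring. Binary(11) = 1011. Walk through the bits of the exponent 11 left-to-right: at each bit after the leading one, square the running value, then multiply by 20 if the bit is 1 (always reducing mod 37):
  bit 1 = 1 (leading): start with 20.
  bit 2 = 0: square 20^2 = 400 ≡ 30 (mod 37).
  bit 3 = 1: square 30^2 = 900 ≡ 12; bit is 1, so multiply 12·20 = 240 ≡ 18 (mod 37).
  bit 4 = 1: square 18^2 = 324 ≡ 28; bit is 1, so multiply 28·20 = 560 ≡ 5 (mod 37).
Final value: 20^11 ≡ 5 (mod 37).

Final answer: 5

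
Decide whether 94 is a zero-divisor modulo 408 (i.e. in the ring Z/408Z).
YES

gcd(94, 408) = 2 > 1, so 94 is not a unit in Z/408Z. In Z/nZ every nonzero non-unit is a zero-divisor: explicitly, take b = 408/gcd = 204 ≠ 0 (mod 408); then 94·204 = 19176 = 47·408, i.e. 94·204 ≡ 0 (mod 408). So 94 is a zero-divisor.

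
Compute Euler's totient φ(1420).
φ(1420) = 560

φ is multiplicative, with φ(p^e) = p^e − p^(e−1). Factorise 1420 = 2^2 · 5 · 71. Then
  φ(1420) = (2^2 − 2^1) · (5 − 1) · (71 − 1) = 2 · 4 · 70 = 560.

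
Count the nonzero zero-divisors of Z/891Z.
Z/891Z has 350 nonzero zero-divisors

In Z/891Z each nonzero element is either a unit (gcd with 891 is 1) or a zero-divisor (gcd > 1). The number of units is φ(891): factorise 891 = 3^4 · 11, so φ(891) = (3^4 − 3^3) · (11 − 1) = 54 · 10 = 540. The nonzero elements number 891 − 1 = 890. Hence the nonzero zero-divisors number 890 − 540 = 350.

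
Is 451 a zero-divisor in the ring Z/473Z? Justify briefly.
YES

gcd(451, 473) = 11 > 1, so 451 is not a unit in Z/473Z. In Z/nZ every nonzero non-unit is a zero-divisor: explicitly, take b = 473/gcd = 43 ≠ 0 (mod 473); then 451·43 = 19393 = 41·473, i.e. 451·43 ≡ 0 (mod 473). So 451 is a zero-divisor.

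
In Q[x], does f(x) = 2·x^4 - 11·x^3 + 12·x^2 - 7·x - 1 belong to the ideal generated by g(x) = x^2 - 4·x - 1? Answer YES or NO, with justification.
In Q[x] the ideal (g) consists of all multiples of g, so f ∈ (g) iff g | f, i.e. iff the remainder of f on division by g is 0. Divide f by g (g is monic, so eliminate the leading term of the running remainder at each step):
  leading term 2·x^4: subtract (2·x^2)·g(x) = 2·x^4 - 8·x^3 - 2·x^2, leaving -3·x^3 + 14·x^2 - 7·x - 1
  leading term -3·x^3: subtract (-3·x)·g(x) = -3·x^3 + 12·x^2 + 3·x, leaving 2·x^2 - 10·x - 1
  leading term 2·x^2: subtract (2)·g(x) = 2·x^2 - 8·x - 2, leaving 1 - 2·x
The remainder r(x) = 1 - 2·x ≠ 0 (and deg r < deg g), so g ∤ f, i.e. f ∉ (g).

Final answer: NO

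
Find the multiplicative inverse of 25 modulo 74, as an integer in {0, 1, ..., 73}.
25^(−1) ≡ 3 (mod 74)

Apply the extended Euclidean algorithm to (74, 25), tracking rows (r, s, t) with s·74 + t·25 = r. Each division r_prev = q·r_cur + r_new produces the new row as (previous row) − q·(current row):
  row A: (74, 1, 0)   [1·74 + 0·25 = 74]
  row B: (25, 0, 1)   [0·74 + 1·25 = 25]
  74 = 2·25 + 24   → row C = row A − 2·row B = (24, 1, −2)   [check: 1·74 − 2·25 = 24]
  25 = 1·24 + 1   → row D = row B − 1·row C = (1, −1, 3)   [check: −1·74 + 3·25 = 1]
  24 = 24·1 + 0   → remainder 0, stop. gcd = 1 (last nonzero row D).
The gcd is 1, so 25 is invertible mod 74. The last nonzero row gives −1·74 + 3·25 = 1, so t = 3. So 25^(−1) ≡ 3 (mod 74). Verify: 25 · 3 = 75 ≡ 1 (mod 74). ✓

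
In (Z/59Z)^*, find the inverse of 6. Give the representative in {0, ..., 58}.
6^(−1) ≡ 10 (mod 59)

Apply the extended Euclidean algorithm to (59, 6), tracking rows (r, s, t) with s·59 + t·6 = r. Each division r_prev = q·r_cur + r_new produces the new row as (previous row) − q·(current row):
  row A: (59, 1, 0)   [1·59 + 0·6 = 59]
  row B: (6, 0, 1)   [0·59 + 1·6 = 6]
  59 = 9·6 + 5   → row C = row A − 9·row B = (5, 1, −9)   [check: 1·59 − 9·6 = 5]
  6 = 1·5 + 1   → row D = row B − 1·row C = (1, −1, 10)   [check: −1·59 + 10·6 = 1]
  5 = 5·1 + 0   → remainder 0, stop. gcd = 1 (last nonzero row D).
The gcd is 1, so 6 is invertible mod 59. The last nonzero row gives −1·59 + 10·6 = 1, so t = 10. So 6^(−1) ≡ 10 (mod 59). Verify: 6 · 10 = 60 ≡ 1 (mod 59). ✓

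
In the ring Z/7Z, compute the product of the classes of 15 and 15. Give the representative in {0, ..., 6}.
1

Reduce the factors first: 15 ≡ 1, 15 ≡ 1 (mod 7), so 15 · 15 ≡ 1 · 1 (mod 7). 1 · 1 = 1. Dividing by 7: 1 = 0·7 + 1. So (15 · 15) mod 7 = 1.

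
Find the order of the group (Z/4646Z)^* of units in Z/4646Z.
|(Z/4646Z)^*| = 2200

(Z/4646Z)^* consists of the classes a with gcd(a, 4646) = 1, so its order is φ(4646). φ is multiplicative, with φ(p^e) = p^e − p^(e−1). Factorise 4646 = 2 · 23 · 101. Then
  φ(4646) = (2 − 1) · (23 − 1) · (101 − 1) = 1 · 22 · 100 = 2200.
Thus |(Z/4646Z)^*| = 2200.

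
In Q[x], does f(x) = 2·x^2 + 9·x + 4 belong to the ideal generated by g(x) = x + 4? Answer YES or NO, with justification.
YES

In Q[x] the ideal (g) consists of all multiples of g, so f ∈ (g) iff g | f, i.e. iff the remainder of f on division by g is 0. Divide f by g (g is monic, so eliminate the leading term of the running remainder at each step):
  leading term 2·x^2: subtract (2·x)·g(x) = 2·x^2 + 8·x, leaving x + 4
  leading term x: subtract (1)·g(x) = x + 4, leaving 0
The remainder is 0, so f(x) = g(x) · h(x) with h(x) = 2·x + 1. Hence g | f, i.e. f ∈ (g).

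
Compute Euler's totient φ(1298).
φ(1298) = 580

φ is multiplicative, with φ(p^e) = p^e − p^(e−1). Factorise 1298 = 2 · 11 · 59. Then
  φ(1298) = (2 − 1) · (11 − 1) · (59 − 1) = 1 · 10 · 58 = 580.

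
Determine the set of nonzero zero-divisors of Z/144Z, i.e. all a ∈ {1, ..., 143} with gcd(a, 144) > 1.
nonzero zero-divisors of Z/144Z = {2, 3, 4, 6, 8, 9, 10, 12, 14, 15, 16, 18, 20, 21, 22, 24, 26, 27, 28, 30, 32, 33, 34, 36, 38, 39, 40, 42, 44, 45, 46, 48, 50, 51, 52, 54, 56, 57, 58, 60, 62, 63, 64, 66, 68, 69, 70, 72, 74, 75, 76, 78, 80, 81, 82, 84, 86, 87, 88, 90, 92, 93, 94, 96, 98, 99, 100, 102, 104, 105, 106, 108, 110, 111, 112, 114, 116, 117, 118, 120, 122, 123, 124, 126, 128, 129, 130, 132, 134, 135, 136, 138, 140, 141, 142}

An element a ∈ Z/144Z (with a ≠ 0) is a zero-divisor iff gcd(a, 144) > 1 (because a is a unit precisely when gcd(a, n) = 1, and in Z/nZ every nonzero, non-unit element is a zero-divisor). Scan a = 1, ..., 143 and keep those with gcd(a, 144) > 1:
  gcd(2, 144) = 2, gcd(3, 144) = 3, gcd(4, 144) = 4, gcd(6, 144) = 6, gcd(8, 144) = 8, gcd(9, 144) = 9, gcd(10, 144) = 2, gcd(12, 144) = 12, gcd(14, 144) = 2, gcd(15, 144) = 3, gcd(16, 144) = 16, gcd(18, 144) = 18, gcd(20, 144) = 4, gcd(21, 144) = 3, gcd(22, 144) = 2, gcd(24, 144) = 24, gcd(26, 144) = 2, gcd(27, 144) = 9, gcd(28, 144) = 4, gcd(30, 144) = 6, gcd(32, 144) = 16, gcd(33, 144) = 3, gcd(34, 144) = 2, gcd(36, 144) = 36, gcd(38, 144) = 2, gcd(39, 144) = 3, gcd(40, 144) = 8, gcd(42, 144) = 6, gcd(44, 144) = 4, gcd(45, 144) = 9, gcd(46, 144) = 2, gcd(48, 144) = 48, gcd(50, 144) = 2, gcd(51, 144) = 3, gcd(52, 144) = 4, gcd(54, 144) = 18, gcd(56, 144) = 8, gcd(57, 144) = 3, gcd(58, 144) = 2, gcd(60, 144) = 12, gcd(62, 144) = 2, gcd(63, 144) = 9, gcd(64, 144) = 16, gcd(66, 144) = 6, gcd(68, 144) = 4, gcd(69, 144) = 3, gcd(70, 144) = 2, gcd(72, 144) = 72, gcd(74, 144) = 2, gcd(75, 144) = 3, gcd(76, 144) = 4, gcd(78, 144) = 6, gcd(80, 144) = 16, gcd(81, 144) = 9, gcd(82, 144) = 2, gcd(84, 144) = 12, gcd(86, 144) = 2, gcd(87, 144) = 3, gcd(88, 144) = 8, gcd(90, 144) = 18, gcd(92, 144) = 4, gcd(93, 144) = 3, gcd(94, 144) = 2, gcd(96, 144) = 48, gcd(98, 144) = 2, gcd(99, 144) = 9, gcd(100, 144) = 4, gcd(102, 144) = 6, gcd(104, 144) = 8, gcd(105, 144) = 3, gcd(106, 144) = 2, gcd(108, 144) = 36, gcd(110, 144) = 2, gcd(111, 144) = 3, gcd(112, 144) = 16, gcd(114, 144) = 6, gcd(116, 144) = 4, gcd(117, 144) = 9, gcd(118, 144) = 2, gcd(120, 144) = 24, gcd(122, 144) = 2, gcd(123, 144) = 3, gcd(124, 144) = 4, gcd(126, 144) = 18, gcd(128, 144) = 16, gcd(129, 144) = 3, gcd(130, 144) = 2, gcd(132, 144) = 12, gcd(134, 144) = 2, gcd(135, 144) = 9, gcd(136, 144) = 8, gcd(138, 144) = 6, gcd(140, 144) = 4, gcd(141, 144) = 3, gcd(142, 144) = 2.
All other a ∈ {1, ..., 143} have gcd(a, 144) = 1 and are units. So the nonzero zero-divisors are exactly the 95 values of a appearing in this scan.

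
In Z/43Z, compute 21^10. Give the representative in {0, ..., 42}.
16

Use repeated squaring. Binary(10) = 1010. Walk through the bits of the exponent 10 left-to-right: at each bit after the leading one, square the running value, then multiply by 21 if the bit is 1 (always reducing mod 43):
  bit 1 = 1 (leading): start with 21.
  bit 2 = 0: square 21^2 = 441 ≡ 11 (mod 43).
  bit 3 = 1: square 11^2 = 121 ≡ 35; bit is 1, so multiply 35·21 = 735 ≡ 4 (mod 43).
  bit 4 = 0: square 4^2 = 16 (mod 43).
Final value: 21^10 ≡ 16 (mod 43).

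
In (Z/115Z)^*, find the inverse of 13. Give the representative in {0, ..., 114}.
Apply the extended Euclidean algorithm to (115, 13), tracking rows (r, s, t) with s·115 + t·13 = r. Each division r_prev = q·r_cur + r_new produces the new row as (previous row) − q·(current row):
  row A: (115, 1, 0)   [1·115 + 0·13 = 115]
  row B: (13, 0, 1)   [0·115 + 1·13 = 13]
  115 = 8·13 + 11   → row C = row A − 8·row B = (11, 1, −8)   [check: 1·115 − 8·13 = 11]
  13 = 1·11 + 2   → row D = row B − 1·row C = (2, −1, 9)   [check: −1·115 + 9·13 = 2]
  11 = 5·2 + 1   → row E = row C − 5·row D = (1, 6, −53)   [check: 6·115 − 53·13 = 1]
  2 = 2·1 + 0   → remainder 0, stop. gcd = 1 (last nonzero row E).
The gcd is 1, so 13 is invertible mod 115. The last nonzero row gives 6·115 − 53·13 = 1, so t = −53. So 13^(−1) ≡ −53 ≡ 62 (mod 115). Verify: 13 · 62 = 806 ≡ 1 (mod 115). ✓

Final answer: 13^(−1) ≡ 62 (mod 115)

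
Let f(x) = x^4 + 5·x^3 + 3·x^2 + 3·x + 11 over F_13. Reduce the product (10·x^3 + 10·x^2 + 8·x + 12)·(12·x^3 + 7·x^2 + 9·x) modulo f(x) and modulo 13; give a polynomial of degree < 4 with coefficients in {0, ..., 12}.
Multiply as integer polynomials: a · b = 120·x^6 + 190·x^5 + 256·x^4 + 290·x^3 + 156·x^2 + 108·x. Reducing coefficients mod 13: a · b ≡ 3·x^6 + 8·x^5 + 9·x^4 + 4·x^3 + 4·x. Now divide by f(x) = x^4 + 5·x^3 + 3·x^2 + 3·x + 11 in F_13[x], eliminating the leading term at each step:
  leading term 3·x^6: subtract (3·x^2)·f(x) = 3·x^6 + 2·x^5 + 9·x^4 + 9·x^3 + 7·x^2, leaving 6·x^5 + 8·x^3 + 6·x^2 + 4·x (coefficients mod 13)
  leading term 6·x^5: subtract (6·x)·f(x) = 6·x^5 + 4·x^4 + 5·x^3 + 5·x^2 + x, leaving 9·x^4 + 3·x^3 + x^2 + 3·x (coefficients mod 13)
  leading term 9·x^4: subtract (9)·f(x) = 9·x^4 + 6·x^3 + x^2 + x + 8, leaving 10·x^3 + 2·x + 5 (coefficients mod 13)
The degree is now < 4, so this is the remainder. Hence a · b ≡ 10·x^3 + 2·x + 5 in F_13[x]/(f).

Final answer: a · b ≡ 10·x^3 + 2·x + 5 (mod f(x))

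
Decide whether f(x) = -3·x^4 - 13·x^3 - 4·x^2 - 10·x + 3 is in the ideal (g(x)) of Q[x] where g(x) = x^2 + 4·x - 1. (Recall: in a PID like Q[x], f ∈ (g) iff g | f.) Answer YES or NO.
NO

In Q[x] the ideal (g) consists of all multiples of g, so f ∈ (g) iff g | f, i.e. iff the remainder of f on division by g is 0. Divide f by g (g is monic, so eliminate the leading term of the running remainder at each step):
  leading term -3·x^4: subtract (-3·x^2)·g(x) = -3·x^4 - 12·x^3 + 3·x^2, leaving -x^3 - 7·x^2 - 10·x + 3
  leading term -x^3: subtract (-x)·g(x) = -x^3 - 4·x^2 + x, leaving -3·x^2 - 11·x + 3
  leading term -3·x^2: subtract (-3)·g(x) = -3·x^2 - 12·x + 3, leaving x
The remainder r(x) = x ≠ 0 (and deg r < deg g), so g ∤ f, i.e. f ∉ (g).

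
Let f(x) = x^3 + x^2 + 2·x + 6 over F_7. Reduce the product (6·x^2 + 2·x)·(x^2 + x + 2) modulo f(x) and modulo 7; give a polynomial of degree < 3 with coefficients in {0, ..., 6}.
Multiply as integer polynomials: a · b = 6·x^4 + 8·x^3 + 14·x^2 + 4·x. Reducing coefficients mod 7: a · b ≡ 6·x^4 + x^3 + 4·x. Now divide by f(x) = x^3 + x^2 + 2·x + 6 in F_7[x], eliminating the leading term at each step:
  leading term 6·x^4: subtract (6·x)·f(x) = 6·x^4 + 6·x^3 + 5·x^2 + x, leaving 2·x^3 + 2·x^2 + 3·x (coefficients mod 7)
  leading term 2·x^3: subtract (2)·f(x) = 2·x^3 + 2·x^2 + 4·x + 5, leaving 6·x + 2 (coefficients mod 7)
The degree is now < 3, so this is the remainder. Hence a · b ≡ 6·x + 2 in F_7[x]/(f).

Final answer: a · b ≡ 6·x + 2 (mod f(x))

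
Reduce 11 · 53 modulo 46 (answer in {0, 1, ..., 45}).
31

Reduce the factors first: 53 ≡ 7 (mod 46), so 11 · 53 ≡ 11 · 7 (mod 46). 11 · 7 = 77. Dividing by 46: 77 = 1·46 + 31. So (11 · 53) mod 46 = 31.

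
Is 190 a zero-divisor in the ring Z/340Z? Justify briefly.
YES

gcd(190, 340) = 10 > 1, so 190 is not a unit in Z/340Z. In Z/nZ every nonzero non-unit is a zero-divisor: explicitly, take b = 340/gcd = 34 ≠ 0 (mod 340); then 190·34 = 6460 = 19·340, i.e. 190·34 ≡ 0 (mod 340). So 190 is a zero-divisor.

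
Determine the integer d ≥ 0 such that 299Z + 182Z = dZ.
In the PID Z, (a, b) is generated by gcd(a, b). Compute gcd(299, 182) with the extended Euclidean algorithm, tracking rows (r, s, t) with s·299 + t·182 = r:
  row A: (299, 1, 0)   [1·299 + 0·182 = 299]
  row B: (182, 0, 1)   [0·299 + 1·182 = 182]
  299 = 1·182 + 117   → row C = row A − 1·row B = (117, 1, −1)   [check: 1·299 − 1·182 = 117]
  182 = 1·117 + 65   → row D = row B − 1·row C = (65, −1, 2)   [check: −1·299 + 2·182 = 65]
  117 = 1·65 + 52   → row E = row C − 1·row D = (52, 2, −3)   [check: 2·299 − 3·182 = 52]
  65 = 1·52 + 13   → row F = row D − 1·row E = (13, −3, 5)   [check: −3·299 + 5·182 = 13]
  52 = 4·13 + 0   → remainder 0, stop. gcd = 13 (last nonzero row F).
So gcd(299, 182) = 13, with Bézout identity −3·299 + 5·182 = 13. Containment (⊇): the Bézout identity exhibits 13 as an element of (299, 182), giving (13) ⊆ (299, 182). Containment (⊆): since 13 | 299 and 13 | 182 (299 = 13·23, 182 = 13·14), every Z-linear combination of 299 and 182 is divisible by 13, so (299, 182) ⊆ (13). Therefore (299, 182) = (13), d = 13.

Final answer: (299, 182) = (13); d = 13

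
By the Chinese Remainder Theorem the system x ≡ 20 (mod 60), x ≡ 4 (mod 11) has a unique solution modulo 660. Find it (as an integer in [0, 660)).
x ≡ 620 (mod 660); the representative in [0, 660) is 620

The moduli 60, 11 are pairwise coprime, so by the CRT there is a unique solution mod 60·11 = 660.
Solve by successive substitution. Start with x ≡ 20 (mod 60).
  Combine with x ≡ 4 (mod 11): write x = 20 + 60·t and require 20 + 60·t ≡ 4 (mod 11), i.e. 60·t ≡ 4 − 20 ≡ 6 (mod 11). Since 60^(−1) ≡ 9 (mod 11) (60 ≡ 5 (mod 11)), t ≡ 9·6 ≡ 10 (mod 11). So x ≡ 20 + 60·10 = 620 (mod 660).
Unique solution in [0, 660): x = 620.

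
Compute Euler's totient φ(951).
φ is multiplicative, with φ(p^e) = p^e − p^(e−1). Factorise 951 = 3 · 317. Then
  φ(951) = (3 − 1) · (317 − 1) = 2 · 316 = 632.

Final answer: φ(951) = 632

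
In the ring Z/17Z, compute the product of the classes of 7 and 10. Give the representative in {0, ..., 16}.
2

Both factors are already reduced mod 17. 7 · 10 = 70. Dividing by 17: 70 = 4·17 + 2. So (7 · 10) mod 17 = 2.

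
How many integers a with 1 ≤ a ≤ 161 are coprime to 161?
132

The number of a ∈ {1, ..., 161} with gcd(a, 161) = 1 is by definition Euler's totient φ(161). φ is multiplicative, with φ(p^e) = p^e − p^(e−1). Factorise 161 = 7 · 23. Then
  φ(161) = (7 − 1) · (23 − 1) = 6 · 22 = 132.
So there are 132 such integers.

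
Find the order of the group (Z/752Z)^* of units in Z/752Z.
(Z/752Z)^* consists of the classes a with gcd(a, 752) = 1, so its order is φ(752). φ is multiplicative, with φ(p^e) = p^e − p^(e−1). Factorise 752 = 2^4 · 47. Then
  φ(752) = (2^4 − 2^3) · (47 − 1) = 8 · 46 = 368.
Thus |(Z/752Z)^*| = 368.

Final answer: |(Z/752Z)^*| = 368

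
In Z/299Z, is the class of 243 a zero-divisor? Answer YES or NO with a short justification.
NO

gcd(243, 299) = 1, so 243 is a unit in Z/299Z (it has a multiplicative inverse). A unit cannot be a zero-divisor: if 243·b ≡ 0 then multiplying both sides by 243^(−1) gives b ≡ 0. So 243 is not a zero-divisor.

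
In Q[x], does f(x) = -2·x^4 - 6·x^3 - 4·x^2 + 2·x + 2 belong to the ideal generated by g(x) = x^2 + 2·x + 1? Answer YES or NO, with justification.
YES

In Q[x] the ideal (g) consists of all multiples of g, so f ∈ (g) iff g | f, i.e. iff the remainder of f on division by g is 0. Divide f by g (g is monic, so eliminate the leading term of the running remainder at each step):
  leading term -2·x^4: subtract (-2·x^2)·g(x) = -2·x^4 - 4·x^3 - 2·x^2, leaving -2·x^3 - 2·x^2 + 2·x + 2
  leading term -2·x^3: subtract (-2·x)·g(x) = -2·x^3 - 4·x^2 - 2·x, leaving 2·x^2 + 4·x + 2
  leading term 2·x^2: subtract (2)·g(x) = 2·x^2 + 4·x + 2, leaving 0
The remainder is 0, so f(x) = g(x) · h(x) with h(x) = -2·x^2 - 2·x + 2. Hence g | f, i.e. f ∈ (g).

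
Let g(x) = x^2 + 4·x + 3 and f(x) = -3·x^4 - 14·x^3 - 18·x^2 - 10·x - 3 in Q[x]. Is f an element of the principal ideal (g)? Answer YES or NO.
YES

In Q[x] the ideal (g) consists of all multiples of g, so f ∈ (g) iff g | f, i.e. iff the remainder of f on division by g is 0. Divide f by g (g is monic, so eliminate the leading term of the running remainder at each step):
  leading term -3·x^4: subtract (-3·x^2)·g(x) = -3·x^4 - 12·x^3 - 9·x^2, leaving -2·x^3 - 9·x^2 - 10·x - 3
  leading term -2·x^3: subtract (-2·x)·g(x) = -2·x^3 - 8·x^2 - 6·x, leaving -x^2 - 4·x - 3
  leading term -x^2: subtract (-1)·g(x) = -x^2 - 4·x - 3, leaving 0
The remainder is 0, so f(x) = g(x) · h(x) with h(x) = -3·x^2 - 2·x - 1. Hence g | f, i.e. f ∈ (g).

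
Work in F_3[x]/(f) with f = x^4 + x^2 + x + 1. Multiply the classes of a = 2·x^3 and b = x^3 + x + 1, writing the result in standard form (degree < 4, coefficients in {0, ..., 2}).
Multiply as integer polynomials: a · b = 2·x^6 + 2·x^4 + 2·x^3. Reducing coefficients mod 3: a · b ≡ 2·x^6 + 2·x^4 + 2·x^3. Now divide by f(x) = x^4 + x^2 + x + 1 in F_3[x], eliminating the leading term at each step:
  leading term 2·x^6: subtract (2·x^2)·f(x) = 2·x^6 + 2·x^4 + 2·x^3 + 2·x^2, leaving x^2 (coefficients mod 3)
The degree is now < 4, so this is the remainder. Hence a · b ≡ x^2 in F_3[x]/(f).

Final answer: a · b ≡ x^2 (mod f(x))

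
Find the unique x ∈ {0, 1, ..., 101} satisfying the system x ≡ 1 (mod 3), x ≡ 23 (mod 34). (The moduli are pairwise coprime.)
The moduli 3, 34 are pairwise coprime, so by the CRT there is a unique solution mod 3·34 = 102.
Solve by successive substitution. Start with x ≡ 1 (mod 3).
  Combine with x ≡ 23 (mod 34): write x = 1 + 3·t and require 1 + 3·t ≡ 23 (mod 34), i.e. 3·t ≡ 23 − 1 ≡ 22 (mod 34). Since 3^(−1) ≡ 23 (mod 34), t ≡ 23·22 ≡ 30 (mod 34). So x ≡ 1 + 3·30 = 91 (mod 102).
Unique solution in [0, 102): x = 91.

Final answer: x ≡ 91 (mod 102); the representative in [0, 102) is 91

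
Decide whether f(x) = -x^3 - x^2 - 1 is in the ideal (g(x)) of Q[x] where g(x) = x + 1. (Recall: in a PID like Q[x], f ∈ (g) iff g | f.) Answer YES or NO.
In Q[x] the ideal (g) consists of all multiples of g, so f ∈ (g) iff g | f, i.e. iff the remainder of f on division by g is 0. Divide f by g (g is monic, so eliminate the leading term of the running remainder at each step):
  leading term -x^3: subtract (-x^2)·g(x) = -x^3 - x^2, leaving -1
The remainder r(x) = -1 ≠ 0 (and deg r < deg g), so g ∤ f, i.e. f ∉ (g).

Final answer: NO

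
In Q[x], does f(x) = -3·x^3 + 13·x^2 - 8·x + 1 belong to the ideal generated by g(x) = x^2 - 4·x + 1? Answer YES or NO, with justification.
In Q[x] the ideal (g) consists of all multiples of g, so f ∈ (g) iff g | f, i.e. iff the remainder of f on division by g is 0. Divide f by g (g is monic, so eliminate the leading term of the running remainder at each step):
  leading term -3·x^3: subtract (-3·x)·g(x) = -3·x^3 + 12·x^2 - 3·x, leaving x^2 - 5·x + 1
  leading term x^2: subtract (1)·g(x) = x^2 - 4·x + 1, leaving -x
The remainder r(x) = -x ≠ 0 (and deg r < deg g), so g ∤ f, i.e. f ∉ (g).

Final answer: NO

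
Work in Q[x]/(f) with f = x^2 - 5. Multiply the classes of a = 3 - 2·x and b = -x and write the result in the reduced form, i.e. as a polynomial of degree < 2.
First multiply in Q[x] without reducing: a · b = 2·x^2 - 3·x. Now divide by f(x) = x^2 - 5, eliminating the leading term at each step:
  leading term 2·x^2: subtract (2)·f(x) = 2·x^2 - 10, leaving 10 - 3·x
The degree is now < 2, so this is the remainder. Hence a · b ≡ 10 - 3·x in Q[x]/(f).

Final answer: a · b ≡ 10 - 3·x (mod f(x))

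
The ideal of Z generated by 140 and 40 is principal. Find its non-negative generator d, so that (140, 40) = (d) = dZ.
(140, 40) = (20); d = 20

In the PID Z, (a, b) is generated by gcd(a, b). Compute gcd(140, 40) with the extended Euclidean algorithm, tracking rows (r, s, t) with s·140 + t·40 = r:
  row A: (140, 1, 0)   [1·140 + 0·40 = 140]
  row B: (40, 0, 1)   [0·140 + 1·40 = 40]
  140 = 3·40 + 20   → row C = row A − 3·row B = (20, 1, −3)   [check: 1·140 − 3·40 = 20]
  40 = 2·20 + 0   → remainder 0, stop. gcd = 20 (last nonzero row C).
So gcd(140, 40) = 20, with Bézout identity 1·140 − 3·40 = 20. Containment (⊇): the Bézout identity exhibits 20 as an element of (140, 40), giving (20) ⊆ (140, 40). Containment (⊆): since 20 | 140 and 20 | 40 (140 = 20·7, 40 = 20·2), every Z-linear combination of 140 and 40 is divisible by 20, so (140, 40) ⊆ (20). Therefore (140, 40) = (20), d = 20.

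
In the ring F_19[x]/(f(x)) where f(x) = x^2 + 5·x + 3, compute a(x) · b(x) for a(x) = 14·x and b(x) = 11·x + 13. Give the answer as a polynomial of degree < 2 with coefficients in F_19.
Multiply as integer polynomials: a · b = 154·x^2 + 182·x. Reducing coefficients mod 19: a · b ≡ 2·x^2 + 11·x. Now divide by f(x) = x^2 + 5·x + 3 in F_19[x], eliminating the leading term at each step:
  leading term 2·x^2: subtract (2)·f(x) = 2·x^2 + 10·x + 6, leaving x + 13 (coefficients mod 19)
The degree is now < 2, so this is the remainder. Hence a · b ≡ x + 13 in F_19[x]/(f).

Final answer: a · b ≡ x + 13 (mod f(x))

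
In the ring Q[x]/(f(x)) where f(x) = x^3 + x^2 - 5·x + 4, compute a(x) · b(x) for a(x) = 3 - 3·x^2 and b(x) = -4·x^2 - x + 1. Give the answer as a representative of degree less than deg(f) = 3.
a · b ≡ 54·x^2 - 96·x + 39 (mod f(x))

First multiply in Q[x] without reducing: a · b = 12·x^4 + 3·x^3 - 15·x^2 - 3·x + 3. Now divide by f(x) = x^3 + x^2 - 5·x + 4, eliminating the leading term at each step:
  leading term 12·x^4: subtract (12·x)·f(x) = 12·x^4 + 12·x^3 - 60·x^2 + 48·x, leaving -9·x^3 + 45·x^2 - 51·x + 3
  leading term -9·x^3: subtract (-9)·f(x) = -9·x^3 - 9·x^2 + 45·x - 36, leaving 54·x^2 - 96·x + 39
The degree is now < 3, so this is the remainder. Hence a · b ≡ 54·x^2 - 96·x + 39 in Q[x]/(f).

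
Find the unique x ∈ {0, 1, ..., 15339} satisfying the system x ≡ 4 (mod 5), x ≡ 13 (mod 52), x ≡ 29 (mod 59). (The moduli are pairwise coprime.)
The moduli 5, 52, 59 are pairwise coprime, so by the CRT there is a unique solution mod 5·52·59 = 15340.
Solve by successive substitution. Start with x ≡ 4 (mod 5).
  Combine with x ≡ 13 (mod 52): write x = 4 + 5·t and require 4 + 5·t ≡ 13 (mod 52), i.e. 5·t ≡ 13 − 4 ≡ 9 (mod 52). Since 5^(−1) ≡ 21 (mod 52), t ≡ 21·9 ≡ 33 (mod 52). So x ≡ 4 + 5·33 = 169 (mod 260).
  Combine with x ≡ 29 (mod 59): write x = 169 + 260·t and require 169 + 260·t ≡ 29 (mod 59), i.e. 260·t ≡ 29 − 169 ≡ 37 (mod 59). Since 260^(−1) ≡ 32 (mod 59) (260 ≡ 24 (mod 59)), t ≡ 32·37 ≡ 4 (mod 59). So x ≡ 169 + 260·4 = 1209 (mod 15340).
Unique solution in [0, 15340): x = 1209.

Final answer: x ≡ 1209 (mod 15340); the representative in [0, 15340) is 1209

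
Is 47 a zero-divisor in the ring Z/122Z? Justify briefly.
NO

gcd(47, 122) = 1, so 47 is a unit in Z/122Z (it has a multiplicative inverse). A unit cannot be a zero-divisor: if 47·b ≡ 0 then multiplying both sides by 47^(−1) gives b ≡ 0. So 47 is not a zero-divisor.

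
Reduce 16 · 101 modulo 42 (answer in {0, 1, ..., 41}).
Reduce the factors first: 101 ≡ 17 (mod 42), so 16 · 101 ≡ 16 · 17 (mod 42). 16 · 17 = 272. Dividing by 42: 272 = 6·42 + 20. So (16 · 101) mod 42 = 20.

Final answer: 20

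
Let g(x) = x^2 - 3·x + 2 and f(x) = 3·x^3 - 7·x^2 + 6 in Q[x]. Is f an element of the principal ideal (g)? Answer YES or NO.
NO

In Q[x] the ideal (g) consists of all multiples of g, so f ∈ (g) iff g | f, i.e. iff the remainder of f on division by g is 0. Divide f by g (g is monic, so eliminate the leading term of the running remainder at each step):
  leading term 3·x^3: subtract (3·x)·g(x) = 3·x^3 - 9·x^2 + 6·x, leaving 2·x^2 - 6·x + 6
  leading term 2·x^2: subtract (2)·g(x) = 2·x^2 - 6·x + 4, leaving 2
The remainder r(x) = 2 ≠ 0 (and deg r < deg g), so g ∤ f, i.e. f ∉ (g).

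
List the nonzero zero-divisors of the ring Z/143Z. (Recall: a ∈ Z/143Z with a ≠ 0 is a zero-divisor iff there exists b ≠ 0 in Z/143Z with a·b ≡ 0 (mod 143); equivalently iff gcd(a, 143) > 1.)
An element a ∈ Z/143Z (with a ≠ 0) is a zero-divisor iff gcd(a, 143) > 1 (because a is a unit precisely when gcd(a, n) = 1, and in Z/nZ every nonzero, non-unit element is a zero-divisor). Scan a = 1, ..., 142 and keep those with gcd(a, 143) > 1:
  gcd(11, 143) = 11, gcd(13, 143) = 13, gcd(22, 143) = 11, gcd(26, 143) = 13, gcd(33, 143) = 11, gcd(39, 143) = 13, gcd(44, 143) = 11, gcd(52, 143) = 13, gcd(55, 143) = 11, gcd(65, 143) = 13, gcd(66, 143) = 11, gcd(77, 143) = 11, gcd(78, 143) = 13, gcd(88, 143) = 11, gcd(91, 143) = 13, gcd(99, 143) = 11, gcd(104, 143) = 13, gcd(110, 143) = 11, gcd(117, 143) = 13, gcd(121, 143) = 11, gcd(130, 143) = 13, gcd(132, 143) = 11.
All other a ∈ {1, ..., 142} have gcd(a, 143) = 1 and are units. So the nonzero zero-divisors are exactly the 22 values of a appearing in this scan.

Final answer: nonzero zero-divisors of Z/143Z = {11, 13, 22, 26, 33, 39, 44, 52, 55, 65, 66, 77, 78, 88, 91, 99, 104, 110, 117, 121, 130, 132}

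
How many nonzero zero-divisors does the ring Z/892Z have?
Z/892Z has 447 nonzero zero-divisors

In Z/892Z each nonzero element is either a unit (gcd with 892 is 1) or a zero-divisor (gcd > 1). The number of units is φ(892): factorise 892 = 2^2 · 223, so φ(892) = (2^2 − 2^1) · (223 − 1) = 2 · 222 = 444. The nonzero elements number 892 − 1 = 891. Hence the nonzero zero-divisors number 891 − 444 = 447.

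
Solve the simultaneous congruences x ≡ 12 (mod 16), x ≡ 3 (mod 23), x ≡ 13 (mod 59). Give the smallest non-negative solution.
The moduli 16, 23, 59 are pairwise coprime, so by the CRT there is a unique solution mod 16·23·59 = 21712.
Solve by successive substitution. Start with x ≡ 12 (mod 16).
  Combine with x ≡ 3 (mod 23): write x = 12 + 16·t and require 12 + 16·t ≡ 3 (mod 23), i.e. 16·t ≡ 3 − 12 ≡ 14 (mod 23). Since 16^(−1) ≡ 13 (mod 23), t ≡ 13·14 ≡ 21 (mod 23). So x ≡ 12 + 16·21 = 348 (mod 368).
  Combine with x ≡ 13 (mod 59): write x = 348 + 368·t and require 348 + 368·t ≡ 13 (mod 59), i.e. 368·t ≡ 13 − 348 ≡ 19 (mod 59). Since 368^(−1) ≡ 38 (mod 59) (368 ≡ 14 (mod 59)), t ≡ 38·19 ≡ 14 (mod 59). So x ≡ 348 + 368·14 = 5500 (mod 21712).
Unique solution in [0, 21712): x = 5500.

Final answer: x ≡ 5500 (mod 21712); the representative in [0, 21712) is 5500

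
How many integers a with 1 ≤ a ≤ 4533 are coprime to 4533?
The number of a ∈ {1, ..., 4533} with gcd(a, 4533) = 1 is by definition Euler's totient φ(4533). φ is multiplicative, with φ(p^e) = p^e − p^(e−1). Factorise 4533 = 3 · 1511. Then
  φ(4533) = (3 − 1) · (1511 − 1) = 2 · 1510 = 3020.
So there are 3020 such integers.

Final answer: 3020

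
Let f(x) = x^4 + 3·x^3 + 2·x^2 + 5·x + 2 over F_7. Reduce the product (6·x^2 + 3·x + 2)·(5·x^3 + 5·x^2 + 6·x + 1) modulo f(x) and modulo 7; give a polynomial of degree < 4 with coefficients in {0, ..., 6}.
a · b ≡ 3·x^3 + 2·x^2 + 5·x + 1 (mod f(x))

Multiply as integer polynomials: a · b = 30·x^5 + 45·x^4 + 61·x^3 + 34·x^2 + 15·x + 2. Reducing coefficients mod 7: a · b ≡ 2·x^5 + 3·x^4 + 5·x^3 + 6·x^2 + x + 2. Now divide by f(x) = x^4 + 3·x^3 + 2·x^2 + 5·x + 2 in F_7[x], eliminating the leading term at each step:
  leading term 2·x^5: subtract (2·x)·f(x) = 2·x^5 + 6·x^4 + 4·x^3 + 3·x^2 + 4·x, leaving 4·x^4 + x^3 + 3·x^2 + 4·x + 2 (coefficients mod 7)
  leading term 4·x^4: subtract (4)·f(x) = 4·x^4 + 5·x^3 + x^2 + 6·x + 1, leaving 3·x^3 + 2·x^2 + 5·x + 1 (coefficients mod 7)
The degree is now < 4, so this is the remainder. Hence a · b ≡ 3·x^3 + 2·x^2 + 5·x + 1 in F_7[x]/(f).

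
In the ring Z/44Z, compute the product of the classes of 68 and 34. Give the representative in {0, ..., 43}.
Reduce the factors first: 68 ≡ 24 (mod 44), so 68 · 34 ≡ 24 · 34 (mod 44). 24 · 34 = 816. Dividing by 44: 816 = 18·44 + 24. So (68 · 34) mod 44 = 24.

Final answer: 24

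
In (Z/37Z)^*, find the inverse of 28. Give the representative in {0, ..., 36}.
Apply the extended Euclidean algorithm to (37, 28), tracking rows (r, s, t) with s·37 + t·28 = r. Each division r_prev = q·r_cur + r_new produces the new row as (previous row) − q·(current row):
  row A: (37, 1, 0)   [1·37 + 0·28 = 37]
  row B: (28, 0, 1)   [0·37 + 1·28 = 28]
  37 = 1·28 + 9   → row C = row A − 1·row B = (9, 1, −1)   [check: 1·37 − 1·28 = 9]
  28 = 3·9 + 1   → row D = row B − 3·row C = (1, −3, 4)   [check: −3·37 + 4·28 = 1]
  9 = 9·1 + 0   → remainder 0, stop. gcd = 1 (last nonzero row D).
The gcd is 1, so 28 is invertible mod 37. The last nonzero row gives −3·37 + 4·28 = 1, so t = 4. So 28^(−1) ≡ 4 (mod 37). Verify: 28 · 4 = 112 ≡ 1 (mod 37). ✓

Final answer: 28^(−1) ≡ 4 (mod 37)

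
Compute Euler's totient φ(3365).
φ is multiplicative, with φ(p^e) = p^e − p^(e−1). Factorise 3365 = 5 · 673. Then
  φ(3365) = (5 − 1) · (673 − 1) = 4 · 672 = 2688.

Final answer: φ(3365) = 2688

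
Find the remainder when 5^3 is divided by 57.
Use repeated squaring. Binary(3) = 11. Walk through the bits of the exponent 3 left-to-right: at each bit after the leading one, square the running value, then multiply by 5 if the bit is 1 (always reducing mod 57):
  bit 1 = 1 (leading): start with 5.
  bit 2 = 1: square 5^2 = 25; bit is 1, so multiply 25·5 = 125 ≡ 11 (mod 57).
Final value: 5^3 ≡ 11 (mod 57).

Final answer: 11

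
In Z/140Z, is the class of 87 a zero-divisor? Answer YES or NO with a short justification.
gcd(87, 140) = 1, so 87 is a unit in Z/140Z (it has a multiplicative inverse). A unit cannot be a zero-divisor: if 87·b ≡ 0 then multiplying both sides by 87^(−1) gives b ≡ 0. So 87 is not a zero-divisor.

Final answer: NO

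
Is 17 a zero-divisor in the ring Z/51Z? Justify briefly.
gcd(17, 51) = 17 > 1, so 17 is not a unit in Z/51Z. In Z/nZ every nonzero non-unit is a zero-divisor: explicitly, take b = 51/gcd = 3 ≠ 0 (mod 51); then 17·3 = 51 = 1·51, i.e. 17·3 ≡ 0 (mod 51). So 17 is a zero-divisor.

Final answer: YES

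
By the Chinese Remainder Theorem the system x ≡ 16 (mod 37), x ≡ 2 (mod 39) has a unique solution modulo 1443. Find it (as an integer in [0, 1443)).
The moduli 37, 39 are pairwise coprime, so by the CRT there is a unique solution mod 37·39 = 1443.
Solve by successive substitution. Start with x ≡ 16 (mod 37).
  Combine with x ≡ 2 (mod 39): write x = 16 + 37·t and require 16 + 37·t ≡ 2 (mod 39), i.e. 37·t ≡ 2 − 16 ≡ 25 (mod 39). Since 37^(−1) ≡ 19 (mod 39), t ≡ 19·25 ≡ 7 (mod 39). So x ≡ 16 + 37·7 = 275 (mod 1443).
Unique solution in [0, 1443): x = 275.

Final answer: x ≡ 275 (mod 1443); the representative in [0, 1443) is 275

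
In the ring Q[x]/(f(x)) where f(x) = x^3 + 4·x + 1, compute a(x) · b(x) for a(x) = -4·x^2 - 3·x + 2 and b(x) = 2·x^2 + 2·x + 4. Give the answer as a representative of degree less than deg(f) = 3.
First multiply in Q[x] without reducing: a · b = -8·x^4 - 14·x^3 - 18·x^2 - 8·x + 8. Now divide by f(x) = x^3 + 4·x + 1, eliminating the leading term at each step:
  leading term -8·x^4: subtract (-8·x)·f(x) = -8·x^4 - 32·x^2 - 8·x, leaving -14·x^3 + 14·x^2 + 8
  leading term -14·x^3: subtract (-14)·f(x) = -14·x^3 - 56·x - 14, leaving 14·x^2 + 56·x + 22
The degree is now < 3, so this is the remainder. Hence a · b ≡ 14·x^2 + 56·x + 22 in Q[x]/(f).

Final answer: a · b ≡ 14·x^2 + 56·x + 22 (mod f(x))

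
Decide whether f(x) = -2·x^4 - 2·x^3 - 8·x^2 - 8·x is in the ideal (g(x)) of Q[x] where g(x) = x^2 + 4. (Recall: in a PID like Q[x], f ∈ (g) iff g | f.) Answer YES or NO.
In Q[x] the ideal (g) consists of all multiples of g, so f ∈ (g) iff g | f, i.e. iff the remainder of f on division by g is 0. Divide f by g (g is monic, so eliminate the leading term of the running remainder at each step):
  leading term -2·x^4: subtract (-2·x^2)·g(x) = -2·x^4 - 8·x^2, leaving -2·x^3 - 8·x
  leading term -2·x^3: subtract (-2·x)·g(x) = -2·x^3 - 8·x, leaving 0
The remainder is 0, so f(x) = g(x) · h(x) with h(x) = -2·x^2 - 2·x. Hence g | f, i.e. f ∈ (g).

Final answer: YES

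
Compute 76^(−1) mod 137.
Apply the extended Euclidean algorithm to (137, 76), tracking rows (r, s, t) with s·137 + t·76 = r. Each division r_prev = q·r_cur + r_new produces the new row as (previous row) − q·(current row):
  row A: (137, 1, 0)   [1·137 + 0·76 = 137]
  row B: (76, 0, 1)   [0·137 + 1·76 = 76]
  137 = 1·76 + 61   → row C = row A − 1·row B = (61, 1, −1)   [check: 1·137 − 1·76 = 61]
  76 = 1·61 + 15   → row D = row B − 1·row C = (15, −1, 2)   [check: −1·137 + 2·76 = 15]
  61 = 4·15 + 1   → row E = row C − 4·row D = (1, 5, −9)   [check: 5·137 − 9·76 = 1]
  15 = 15·1 + 0   → remainder 0, stop. gcd = 1 (last nonzero row E).
The gcd is 1, so 76 is invertible mod 137. The last nonzero row gives 5·137 − 9·76 = 1, so t = −9. So 76^(−1) ≡ −9 ≡ 128 (mod 137). Verify: 76 · 128 = 9728 ≡ 1 (mod 137). ✓

Final answer: 76^(−1) ≡ 128 (mod 137)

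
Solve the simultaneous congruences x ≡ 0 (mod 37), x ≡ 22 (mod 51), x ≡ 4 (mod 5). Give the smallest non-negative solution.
x ≡ 8029 (mod 9435); the representative in [0, 9435) is 8029

The moduli 37, 51, 5 are pairwise coprime, so by the CRT there is a unique solution mod 37·51·5 = 9435.
Solve by successive substitution. Start with x ≡ 0 (mod 37).
  Combine with x ≡ 22 (mod 51): write x = 37·t and require 37·t ≡ 22 (mod 51). Since 37^(−1) ≡ 40 (mod 51), t ≡ 40·22 ≡ 13 (mod 51). So x ≡ 37·13 = 481 (mod 1887).
  Combine with x ≡ 4 (mod 5): write x = 481 + 1887·t and require 481 + 1887·t ≡ 4 (mod 5), i.e. 1887·t ≡ 4 − 481 ≡ 3 (mod 5). Since 1887^(−1) ≡ 3 (mod 5) (1887 ≡ 2 (mod 5)), t ≡ 3·3 ≡ 4 (mod 5). So x ≡ 481 + 1887·4 = 8029 (mod 9435).
Unique solution in [0, 9435): x = 8029.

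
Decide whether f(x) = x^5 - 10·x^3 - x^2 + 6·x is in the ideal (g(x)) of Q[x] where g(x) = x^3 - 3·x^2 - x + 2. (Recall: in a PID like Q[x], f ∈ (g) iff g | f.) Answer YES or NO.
YES

In Q[x] the ideal (g) consists of all multiples of g, so f ∈ (g) iff g | f, i.e. iff the remainder of f on division by g is 0. Divide f by g (g is monic, so eliminate the leading term of the running remainder at each step):
  leading term x^5: subtract (x^2)·g(x) = x^5 - 3·x^4 - x^3 + 2·x^2, leaving 3·x^4 - 9·x^3 - 3·x^2 + 6·x
  leading term 3·x^4: subtract (3·x)·g(x) = 3·x^4 - 9·x^3 - 3·x^2 + 6·x, leaving 0
The remainder is 0, so f(x) = g(x) · h(x) with h(x) = x^2 + 3·x. Hence g | f, i.e. f ∈ (g).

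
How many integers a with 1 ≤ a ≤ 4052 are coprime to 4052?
The number of a ∈ {1, ..., 4052} with gcd(a, 4052) = 1 is by definition Euler's totient φ(4052). φ is multiplicative, with φ(p^e) = p^e − p^(e−1). Factorise 4052 = 2^2 · 1013. Then
  φ(4052) = (2^2 − 2^1) · (1013 − 1) = 2 · 1012 = 2024.
So there are 2024 such integers.

Final answer: 2024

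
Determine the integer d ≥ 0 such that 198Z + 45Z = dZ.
In the PID Z, (a, b) is generated by gcd(a, b). Compute gcd(198, 45) with the extended Euclidean algorithm, tracking rows (r, s, t) with s·198 + t·45 = r:
  row A: (198, 1, 0)   [1·198 + 0·45 = 198]
  row B: (45, 0, 1)   [0·198 + 1·45 = 45]
  198 = 4·45 + 18   → row C = row A − 4·row B = (18, 1, −4)   [check: 1·198 − 4·45 = 18]
  45 = 2·18 + 9   → row D = row B − 2·row C = (9, −2, 9)   [check: −2·198 + 9·45 = 9]
  18 = 2·9 + 0   → remainder 0, stop. gcd = 9 (last nonzero row D).
So gcd(198, 45) = 9, with Bézout identity −2·198 + 9·45 = 9. Containment (⊇): the Bézout identity exhibits 9 as an element of (198, 45), giving (9) ⊆ (198, 45). Containment (⊆): since 9 | 198 and 9 | 45 (198 = 9·22, 45 = 9·5), every Z-linear combination of 198 and 45 is divisible by 9, so (198, 45) ⊆ (9). Therefore (198, 45) = (9), d = 9.

Final answer: (198, 45) = (9); d = 9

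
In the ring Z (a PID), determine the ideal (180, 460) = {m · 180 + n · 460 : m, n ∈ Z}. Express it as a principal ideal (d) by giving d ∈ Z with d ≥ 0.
In the PID Z, (a, b) is generated by gcd(a, b). Compute gcd(460, 180) with the extended Euclidean algorithm, tracking rows (r, s, t) with s·460 + t·180 = r:
  row A: (460, 1, 0)   [1·460 + 0·180 = 460]
  row B: (180, 0, 1)   [0·460 + 1·180 = 180]
  460 = 2·180 + 100   → row C = row A − 2·row B = (100, 1, −2)   [check: 1·460 − 2·180 = 100]
  180 = 1·100 + 80   → row D = row B − 1·row C = (80, −1, 3)   [check: −1·460 + 3·180 = 80]
  100 = 1·80 + 20   → row E = row C − 1·row D = (20, 2, −5)   [check: 2·460 − 5·180 = 20]
  80 = 4·20 + 0   → remainder 0, stop. gcd = 20 (last nonzero row E).
So gcd(180, 460) = 20, with Bézout identity 2·460 − 5·180 = 20. Containment (⊇): the Bézout identity exhibits 20 as an element of (180, 460), giving (20) ⊆ (180, 460). Containment (⊆): since 20 | 180 and 20 | 460 (180 = 20·9, 460 = 20·23), every Z-linear combination of 180 and 460 is divisible by 20, so (180, 460) ⊆ (20). Therefore (180, 460) = (20), d = 20.

Final answer: (180, 460) = (20); d = 20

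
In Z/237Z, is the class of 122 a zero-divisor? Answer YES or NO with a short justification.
NO

gcd(122, 237) = 1, so 122 is a unit in Z/237Z (it has a multiplicative inverse). A unit cannot be a zero-divisor: if 122·b ≡ 0 then multiplying both sides by 122^(−1) gives b ≡ 0. So 122 is not a zero-divisor.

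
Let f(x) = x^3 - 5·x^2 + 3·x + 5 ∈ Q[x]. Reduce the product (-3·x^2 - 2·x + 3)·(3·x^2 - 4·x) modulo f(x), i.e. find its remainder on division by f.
a · b ≡ -151·x^2 + 150·x + 195 (mod f(x))

First multiply in Q[x] without reducing: a · b = -9·x^4 + 6·x^3 + 17·x^2 - 12·x. Now divide by f(x) = x^3 - 5·x^2 + 3·x + 5, eliminating the leading term at each step:
  leading term -9·x^4: subtract (-9·x)·f(x) = -9·x^4 + 45·x^3 - 27·x^2 - 45·x, leaving -39·x^3 + 44·x^2 + 33·x
  leading term -39·x^3: subtract (-39)·f(x) = -39·x^3 + 195·x^2 - 117·x - 195, leaving -151·x^2 + 150·x + 195
The degree is now < 3, so this is the remainder. Hence a · b ≡ -151·x^2 + 150·x + 195 in Q[x]/(f).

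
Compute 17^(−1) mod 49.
Apply the extended Euclidean algorithm to (49, 17), tracking rows (r, s, t) with s·49 + t·17 = r. Each division r_prev = q·r_cur + r_new produces the new row as (previous row) − q·(current row):
  row A: (49, 1, 0)   [1·49 + 0·17 = 49]
  row B: (17, 0, 1)   [0·49 + 1·17 = 17]
  49 = 2·17 + 15   → row C = row A − 2·row B = (15, 1, −2)   [check: 1·49 − 2·17 = 15]
  17 = 1·15 + 2   → row D = row B − 1·row C = (2, −1, 3)   [check: −1·49 + 3·17 = 2]
  15 = 7·2 + 1   → row E = row C − 7·row D = (1, 8, −23)   [check: 8·49 − 23·17 = 1]
  2 = 2·1 + 0   → remainder 0, stop. gcd = 1 (last nonzero row E).
The gcd is 1, so 17 is invertible mod 49. The last nonzero row gives 8·49 − 23·17 = 1, so t = −23. So 17^(−1) ≡ −23 ≡ 26 (mod 49). Verify: 17 · 26 = 442 ≡ 1 (mod 49). ✓

Final answer: 17^(−1) ≡ 26 (mod 49)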